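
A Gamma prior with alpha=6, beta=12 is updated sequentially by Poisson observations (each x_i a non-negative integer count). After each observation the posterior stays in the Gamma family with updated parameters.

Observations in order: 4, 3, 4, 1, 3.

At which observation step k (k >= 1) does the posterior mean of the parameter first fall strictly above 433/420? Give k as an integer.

k = 3

obs 1: x=4 → posterior Gamma(10, 13)
obs 2: x=3 → posterior Gamma(13, 14)
obs 3: x=4 → posterior Gamma(17, 15)
obs 4: x=1 → posterior Gamma(18, 16)
obs 5: x=3 → posterior Gamma(21, 17)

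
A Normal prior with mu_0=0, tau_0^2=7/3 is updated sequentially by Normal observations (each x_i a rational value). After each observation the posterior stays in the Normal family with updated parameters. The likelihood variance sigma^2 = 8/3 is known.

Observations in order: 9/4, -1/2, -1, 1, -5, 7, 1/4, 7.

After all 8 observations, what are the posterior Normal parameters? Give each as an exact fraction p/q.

obs 1: x=9/4 → posterior Normal(21/20, 56/45)
obs 2: x=-1/2 → posterior Normal(49/88, 28/33)
obs 3: x=-1 → posterior Normal(21/116, 56/87)
obs 4: x=1 → posterior Normal(49/144, 14/27)
obs 5: x=-5 → posterior Normal(-91/172, 56/129)
obs 6: x=7 → posterior Normal(21/40, 28/75)
obs 7: x=1/4 → posterior Normal(28/57, 56/171)
obs 8: x=7 → posterior Normal(77/64, 7/24)

mu_0=77/64, tau_0^2=7/24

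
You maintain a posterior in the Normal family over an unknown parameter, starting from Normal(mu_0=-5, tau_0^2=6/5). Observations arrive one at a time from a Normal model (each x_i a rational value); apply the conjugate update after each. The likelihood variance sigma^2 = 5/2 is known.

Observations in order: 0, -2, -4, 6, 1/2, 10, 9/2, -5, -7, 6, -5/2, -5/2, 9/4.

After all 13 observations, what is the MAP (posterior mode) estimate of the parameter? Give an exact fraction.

obs 1: x=0 → posterior Normal(-125/37, 30/37)
obs 2: x=-2 → posterior Normal(-149/49, 30/49)
obs 3: x=-4 → posterior Normal(-197/61, 30/61)
obs 4: x=6 → posterior Normal(-125/73, 30/73)
obs 5: x=1/2 → posterior Normal(-7/5, 6/17)
obs 6: x=10 → posterior Normal(1/97, 30/97)
obs 7: x=9/2 → posterior Normal(55/109, 30/109)
obs 8: x=-5 → posterior Normal(-5/121, 30/121)
obs 9: x=-7 → posterior Normal(-89/133, 30/133)
obs 10: x=6 → posterior Normal(-17/145, 6/29)
obs 11: x=-5/2 → posterior Normal(-47/157, 30/157)
obs 12: x=-5/2 → posterior Normal(-77/169, 30/169)
obs 13: x=9/4 → posterior Normal(-50/181, 30/181)

-50/181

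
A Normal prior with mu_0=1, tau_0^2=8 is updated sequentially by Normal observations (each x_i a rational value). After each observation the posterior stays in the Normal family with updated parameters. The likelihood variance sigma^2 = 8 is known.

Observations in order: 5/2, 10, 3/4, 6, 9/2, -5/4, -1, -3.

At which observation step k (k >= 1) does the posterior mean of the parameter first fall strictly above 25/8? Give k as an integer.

obs 1: x=5/2 → posterior Normal(7/4, 4)
obs 2: x=10 → posterior Normal(9/2, 8/3)
obs 3: x=3/4 → posterior Normal(57/16, 2)
obs 4: x=6 → posterior Normal(81/20, 8/5)
obs 5: x=9/2 → posterior Normal(33/8, 4/3)
obs 6: x=-5/4 → posterior Normal(47/14, 8/7)
obs 7: x=-1 → posterior Normal(45/16, 1)
obs 8: x=-3 → posterior Normal(13/6, 8/9)

k = 2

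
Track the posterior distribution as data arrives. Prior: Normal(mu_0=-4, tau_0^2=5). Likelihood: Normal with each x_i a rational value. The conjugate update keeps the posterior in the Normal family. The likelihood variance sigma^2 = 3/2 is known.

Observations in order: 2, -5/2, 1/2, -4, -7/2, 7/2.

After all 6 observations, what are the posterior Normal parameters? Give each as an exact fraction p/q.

mu_0=-52/63, tau_0^2=5/21

obs 1: x=2 → posterior Normal(8/13, 15/13)
obs 2: x=-5/2 → posterior Normal(-17/23, 15/23)
obs 3: x=1/2 → posterior Normal(-4/11, 5/11)
obs 4: x=-4 → posterior Normal(-52/43, 15/43)
obs 5: x=-7/2 → posterior Normal(-87/53, 15/53)
obs 6: x=7/2 → posterior Normal(-52/63, 5/21)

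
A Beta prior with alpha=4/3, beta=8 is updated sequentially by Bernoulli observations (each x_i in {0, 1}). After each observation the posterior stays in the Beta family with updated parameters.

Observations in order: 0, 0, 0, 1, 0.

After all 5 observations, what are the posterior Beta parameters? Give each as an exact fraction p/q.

obs 1: x=0 → posterior Beta(4/3, 9)
obs 2: x=0 → posterior Beta(4/3, 10)
obs 3: x=0 → posterior Beta(4/3, 11)
obs 4: x=1 → posterior Beta(7/3, 11)
obs 5: x=0 → posterior Beta(7/3, 12)

alpha=7/3, beta=12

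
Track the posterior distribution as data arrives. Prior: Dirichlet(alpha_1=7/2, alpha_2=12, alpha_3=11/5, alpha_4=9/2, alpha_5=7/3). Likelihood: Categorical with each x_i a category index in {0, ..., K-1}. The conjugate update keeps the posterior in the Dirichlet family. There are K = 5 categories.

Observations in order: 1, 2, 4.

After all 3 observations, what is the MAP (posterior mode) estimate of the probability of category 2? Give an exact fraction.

obs 1: x=1 → posterior Dirichlet(7/2, 13, 11/5, 9/2, 7/3)
obs 2: x=2 → posterior Dirichlet(7/2, 13, 16/5, 9/2, 7/3)
obs 3: x=4 → posterior Dirichlet(7/2, 13, 16/5, 9/2, 10/3)

33/338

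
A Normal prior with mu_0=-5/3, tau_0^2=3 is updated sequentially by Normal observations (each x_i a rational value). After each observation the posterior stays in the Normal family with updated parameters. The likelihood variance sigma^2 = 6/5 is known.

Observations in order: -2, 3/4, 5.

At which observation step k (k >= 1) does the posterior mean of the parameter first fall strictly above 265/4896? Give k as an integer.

k = 3

obs 1: x=-2 → posterior Normal(-40/21, 6/7)
obs 2: x=3/4 → posterior Normal(-115/144, 1/2)
obs 3: x=5 → posterior Normal(185/204, 6/17)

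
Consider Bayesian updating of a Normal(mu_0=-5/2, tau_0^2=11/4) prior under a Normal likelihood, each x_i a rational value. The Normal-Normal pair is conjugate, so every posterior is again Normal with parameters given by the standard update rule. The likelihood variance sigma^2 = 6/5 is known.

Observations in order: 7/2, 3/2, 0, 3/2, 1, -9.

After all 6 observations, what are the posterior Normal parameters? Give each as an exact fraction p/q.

obs 1: x=7/2 → posterior Normal(265/158, 66/79)
obs 2: x=3/2 → posterior Normal(215/134, 33/67)
obs 3: x=0 → posterior Normal(215/189, 22/63)
obs 4: x=3/2 → posterior Normal(595/488, 33/122)
obs 5: x=1 → posterior Normal(705/598, 66/299)
obs 6: x=-9 → posterior Normal(-95/236, 11/59)

mu_0=-95/236, tau_0^2=11/59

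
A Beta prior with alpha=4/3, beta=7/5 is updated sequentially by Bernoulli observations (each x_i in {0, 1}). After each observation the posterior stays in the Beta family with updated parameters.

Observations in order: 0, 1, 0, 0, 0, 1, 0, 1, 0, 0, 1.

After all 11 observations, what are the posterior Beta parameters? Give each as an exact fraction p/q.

alpha=16/3, beta=42/5

obs 1: x=0 → posterior Beta(4/3, 12/5)
obs 2: x=1 → posterior Beta(7/3, 12/5)
obs 3: x=0 → posterior Beta(7/3, 17/5)
obs 4: x=0 → posterior Beta(7/3, 22/5)
obs 5: x=0 → posterior Beta(7/3, 27/5)
obs 6: x=1 → posterior Beta(10/3, 27/5)
obs 7: x=0 → posterior Beta(10/3, 32/5)
obs 8: x=1 → posterior Beta(13/3, 32/5)
obs 9: x=0 → posterior Beta(13/3, 37/5)
obs 10: x=0 → posterior Beta(13/3, 42/5)
obs 11: x=1 → posterior Beta(16/3, 42/5)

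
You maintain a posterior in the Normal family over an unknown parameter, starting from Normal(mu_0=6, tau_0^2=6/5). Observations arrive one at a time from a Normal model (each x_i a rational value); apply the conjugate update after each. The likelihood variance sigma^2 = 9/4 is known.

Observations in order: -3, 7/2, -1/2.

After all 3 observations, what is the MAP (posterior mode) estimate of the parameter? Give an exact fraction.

30/13

obs 1: x=-3 → posterior Normal(66/23, 18/23)
obs 2: x=7/2 → posterior Normal(94/31, 18/31)
obs 3: x=-1/2 → posterior Normal(30/13, 6/13)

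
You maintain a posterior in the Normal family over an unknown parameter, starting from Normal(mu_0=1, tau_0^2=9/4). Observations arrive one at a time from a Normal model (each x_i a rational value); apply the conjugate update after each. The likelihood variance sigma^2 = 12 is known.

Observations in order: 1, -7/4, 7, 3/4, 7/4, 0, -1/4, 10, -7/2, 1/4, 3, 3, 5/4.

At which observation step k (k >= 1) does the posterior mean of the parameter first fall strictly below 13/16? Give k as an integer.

k = 2

obs 1: x=1 → posterior Normal(1, 36/19)
obs 2: x=-7/4 → posterior Normal(5/8, 18/11)
obs 3: x=7 → posterior Normal(139/100, 36/25)
obs 4: x=3/4 → posterior Normal(37/28, 9/7)
obs 5: x=7/4 → posterior Normal(169/124, 36/31)
obs 6: x=0 → posterior Normal(169/136, 18/17)
obs 7: x=-1/4 → posterior Normal(83/74, 36/37)
obs 8: x=10 → posterior Normal(143/80, 9/10)
obs 9: x=-7/2 → posterior Normal(61/43, 36/43)
obs 10: x=1/4 → posterior Normal(247/184, 18/23)
obs 11: x=3 → posterior Normal(283/196, 36/49)
obs 12: x=3 → posterior Normal(319/208, 9/13)
obs 13: x=5/4 → posterior Normal(167/110, 36/55)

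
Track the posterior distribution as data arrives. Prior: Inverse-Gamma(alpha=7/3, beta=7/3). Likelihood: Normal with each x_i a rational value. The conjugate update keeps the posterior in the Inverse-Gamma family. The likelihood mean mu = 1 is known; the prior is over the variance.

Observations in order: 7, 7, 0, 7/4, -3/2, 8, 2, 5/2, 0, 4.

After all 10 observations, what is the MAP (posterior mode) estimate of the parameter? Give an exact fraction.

obs 1: x=7 → posterior Inverse-Gamma(17/6, 61/3)
obs 2: x=7 → posterior Inverse-Gamma(10/3, 115/3)
obs 3: x=0 → posterior Inverse-Gamma(23/6, 233/6)
obs 4: x=7/4 → posterior Inverse-Gamma(13/3, 3755/96)
obs 5: x=-3/2 → posterior Inverse-Gamma(29/6, 4055/96)
obs 6: x=8 → posterior Inverse-Gamma(16/3, 6407/96)
obs 7: x=2 → posterior Inverse-Gamma(35/6, 6455/96)
obs 8: x=5/2 → posterior Inverse-Gamma(19/3, 6563/96)
obs 9: x=0 → posterior Inverse-Gamma(41/6, 6611/96)
obs 10: x=4 → posterior Inverse-Gamma(22/3, 7043/96)

7043/800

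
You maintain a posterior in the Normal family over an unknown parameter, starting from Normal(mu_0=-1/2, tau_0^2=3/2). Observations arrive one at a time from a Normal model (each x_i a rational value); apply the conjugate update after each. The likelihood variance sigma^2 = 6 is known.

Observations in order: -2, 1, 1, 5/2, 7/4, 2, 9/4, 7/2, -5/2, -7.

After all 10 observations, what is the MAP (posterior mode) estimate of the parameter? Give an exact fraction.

obs 1: x=-2 → posterior Normal(-4/5, 6/5)
obs 2: x=1 → posterior Normal(-1/2, 1)
obs 3: x=1 → posterior Normal(-2/7, 6/7)
obs 4: x=5/2 → posterior Normal(1/16, 3/4)
obs 5: x=7/4 → posterior Normal(1/4, 2/3)
obs 6: x=2 → posterior Normal(17/40, 3/5)
obs 7: x=9/4 → posterior Normal(13/22, 6/11)
obs 8: x=7/2 → posterior Normal(5/6, 1/2)
obs 9: x=-5/2 → posterior Normal(15/26, 6/13)
obs 10: x=-7 → posterior Normal(1/28, 3/7)

1/28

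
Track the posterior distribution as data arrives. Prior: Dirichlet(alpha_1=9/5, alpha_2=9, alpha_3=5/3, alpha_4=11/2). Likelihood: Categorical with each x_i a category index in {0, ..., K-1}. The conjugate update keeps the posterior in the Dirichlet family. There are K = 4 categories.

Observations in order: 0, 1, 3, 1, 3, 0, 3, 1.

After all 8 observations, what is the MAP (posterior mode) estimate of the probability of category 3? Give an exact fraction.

obs 1: x=0 → posterior Dirichlet(14/5, 9, 5/3, 11/2)
obs 2: x=1 → posterior Dirichlet(14/5, 10, 5/3, 11/2)
obs 3: x=3 → posterior Dirichlet(14/5, 10, 5/3, 13/2)
obs 4: x=1 → posterior Dirichlet(14/5, 11, 5/3, 13/2)
obs 5: x=3 → posterior Dirichlet(14/5, 11, 5/3, 15/2)
obs 6: x=0 → posterior Dirichlet(19/5, 11, 5/3, 15/2)
obs 7: x=3 → posterior Dirichlet(19/5, 11, 5/3, 17/2)
obs 8: x=1 → posterior Dirichlet(19/5, 12, 5/3, 17/2)

225/659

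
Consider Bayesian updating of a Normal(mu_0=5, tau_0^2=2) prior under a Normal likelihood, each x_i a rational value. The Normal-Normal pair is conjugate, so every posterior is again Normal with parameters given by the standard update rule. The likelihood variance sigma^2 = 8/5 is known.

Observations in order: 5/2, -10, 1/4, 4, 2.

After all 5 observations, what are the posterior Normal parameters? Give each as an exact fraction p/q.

mu_0=55/116, tau_0^2=8/29

obs 1: x=5/2 → posterior Normal(65/18, 8/9)
obs 2: x=-10 → posterior Normal(-5/4, 4/7)
obs 3: x=1/4 → posterior Normal(-65/76, 8/19)
obs 4: x=4 → posterior Normal(5/32, 1/3)
obs 5: x=2 → posterior Normal(55/116, 8/29)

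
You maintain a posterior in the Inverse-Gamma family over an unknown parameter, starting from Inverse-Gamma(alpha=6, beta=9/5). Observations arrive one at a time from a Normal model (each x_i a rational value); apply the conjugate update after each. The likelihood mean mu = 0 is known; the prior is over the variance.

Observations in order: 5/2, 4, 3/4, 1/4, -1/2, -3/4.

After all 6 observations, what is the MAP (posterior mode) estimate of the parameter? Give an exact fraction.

2183/1600

obs 1: x=5/2 → posterior Inverse-Gamma(13/2, 197/40)
obs 2: x=4 → posterior Inverse-Gamma(7, 517/40)
obs 3: x=3/4 → posterior Inverse-Gamma(15/2, 2113/160)
obs 4: x=1/4 → posterior Inverse-Gamma(8, 1059/80)
obs 5: x=-1/2 → posterior Inverse-Gamma(17/2, 1069/80)
obs 6: x=-3/4 → posterior Inverse-Gamma(9, 2183/160)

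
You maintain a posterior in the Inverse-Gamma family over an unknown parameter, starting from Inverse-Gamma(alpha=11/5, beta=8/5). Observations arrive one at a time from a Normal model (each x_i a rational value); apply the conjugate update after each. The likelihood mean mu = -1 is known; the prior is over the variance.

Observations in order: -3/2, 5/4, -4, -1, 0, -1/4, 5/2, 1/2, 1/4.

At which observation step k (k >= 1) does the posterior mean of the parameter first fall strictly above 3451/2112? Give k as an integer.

obs 1: x=-3/2 → posterior Inverse-Gamma(27/10, 69/40)
obs 2: x=5/4 → posterior Inverse-Gamma(16/5, 681/160)
obs 3: x=-4 → posterior Inverse-Gamma(37/10, 1401/160)
obs 4: x=-1 → posterior Inverse-Gamma(21/5, 1401/160)
obs 5: x=0 → posterior Inverse-Gamma(47/10, 1481/160)
obs 6: x=-1/4 → posterior Inverse-Gamma(26/5, 763/80)
obs 7: x=5/2 → posterior Inverse-Gamma(57/10, 1253/80)
obs 8: x=1/2 → posterior Inverse-Gamma(31/5, 1343/80)
obs 9: x=1/4 → posterior Inverse-Gamma(67/10, 2811/160)

k = 2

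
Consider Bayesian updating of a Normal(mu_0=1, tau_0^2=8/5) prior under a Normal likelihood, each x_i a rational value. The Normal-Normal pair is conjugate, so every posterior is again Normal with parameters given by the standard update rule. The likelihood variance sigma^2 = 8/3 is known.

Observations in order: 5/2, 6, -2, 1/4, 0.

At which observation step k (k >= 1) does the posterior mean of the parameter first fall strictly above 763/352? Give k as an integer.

obs 1: x=5/2 → posterior Normal(25/16, 1)
obs 2: x=6 → posterior Normal(61/22, 8/11)
obs 3: x=-2 → posterior Normal(7/4, 4/7)
obs 4: x=1/4 → posterior Normal(101/68, 8/17)
obs 5: x=0 → posterior Normal(101/80, 2/5)

k = 2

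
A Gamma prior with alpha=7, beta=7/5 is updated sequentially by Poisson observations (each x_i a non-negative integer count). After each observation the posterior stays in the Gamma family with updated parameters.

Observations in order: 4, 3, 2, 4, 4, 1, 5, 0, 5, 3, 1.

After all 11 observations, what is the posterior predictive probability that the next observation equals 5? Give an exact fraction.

24075253411222873985767915391291427189197347215973333309189452180160197427200000/222480175701699090139272510552932572965903322627160280533457310251712459718974321

obs 1: x=4 → posterior Gamma(11, 12/5)
obs 2: x=3 → posterior Gamma(14, 17/5)
obs 3: x=2 → posterior Gamma(16, 22/5)
obs 4: x=4 → posterior Gamma(20, 27/5)
obs 5: x=4 → posterior Gamma(24, 32/5)
obs 6: x=1 → posterior Gamma(25, 37/5)
obs 7: x=5 → posterior Gamma(30, 42/5)
obs 8: x=0 → posterior Gamma(30, 47/5)
obs 9: x=5 → posterior Gamma(35, 52/5)
obs 10: x=3 → posterior Gamma(38, 57/5)
obs 11: x=1 → posterior Gamma(39, 62/5)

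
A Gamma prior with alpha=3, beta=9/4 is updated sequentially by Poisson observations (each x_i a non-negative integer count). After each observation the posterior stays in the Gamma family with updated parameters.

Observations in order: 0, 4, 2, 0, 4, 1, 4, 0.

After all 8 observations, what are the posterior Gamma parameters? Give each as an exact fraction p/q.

obs 1: x=0 → posterior Gamma(3, 13/4)
obs 2: x=4 → posterior Gamma(7, 17/4)
obs 3: x=2 → posterior Gamma(9, 21/4)
obs 4: x=0 → posterior Gamma(9, 25/4)
obs 5: x=4 → posterior Gamma(13, 29/4)
obs 6: x=1 → posterior Gamma(14, 33/4)
obs 7: x=4 → posterior Gamma(18, 37/4)
obs 8: x=0 → posterior Gamma(18, 41/4)

alpha=18, beta=41/4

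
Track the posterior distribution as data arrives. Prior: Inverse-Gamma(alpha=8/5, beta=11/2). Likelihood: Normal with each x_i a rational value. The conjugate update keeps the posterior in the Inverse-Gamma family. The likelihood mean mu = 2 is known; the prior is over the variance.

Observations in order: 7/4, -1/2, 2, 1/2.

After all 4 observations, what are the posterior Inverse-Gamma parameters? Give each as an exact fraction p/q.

obs 1: x=7/4 → posterior Inverse-Gamma(21/10, 177/32)
obs 2: x=-1/2 → posterior Inverse-Gamma(13/5, 277/32)
obs 3: x=2 → posterior Inverse-Gamma(31/10, 277/32)
obs 4: x=1/2 → posterior Inverse-Gamma(18/5, 313/32)

alpha=18/5, beta=313/32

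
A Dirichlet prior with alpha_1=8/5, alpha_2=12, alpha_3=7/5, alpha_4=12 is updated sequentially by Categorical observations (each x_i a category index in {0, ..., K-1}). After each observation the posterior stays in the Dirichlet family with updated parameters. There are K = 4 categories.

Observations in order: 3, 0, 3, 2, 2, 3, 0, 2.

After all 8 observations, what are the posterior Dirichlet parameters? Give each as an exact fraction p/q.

obs 1: x=3 → posterior Dirichlet(8/5, 12, 7/5, 13)
obs 2: x=0 → posterior Dirichlet(13/5, 12, 7/5, 13)
obs 3: x=3 → posterior Dirichlet(13/5, 12, 7/5, 14)
obs 4: x=2 → posterior Dirichlet(13/5, 12, 12/5, 14)
obs 5: x=2 → posterior Dirichlet(13/5, 12, 17/5, 14)
obs 6: x=3 → posterior Dirichlet(13/5, 12, 17/5, 15)
obs 7: x=0 → posterior Dirichlet(18/5, 12, 17/5, 15)
obs 8: x=2 → posterior Dirichlet(18/5, 12, 22/5, 15)

alpha_1=18/5, alpha_2=12, alpha_3=22/5, alpha_4=15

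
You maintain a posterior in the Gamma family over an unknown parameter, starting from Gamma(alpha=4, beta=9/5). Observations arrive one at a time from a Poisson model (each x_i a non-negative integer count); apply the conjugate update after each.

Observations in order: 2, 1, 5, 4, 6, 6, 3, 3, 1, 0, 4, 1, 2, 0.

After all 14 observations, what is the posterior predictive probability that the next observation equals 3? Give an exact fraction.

obs 1: x=2 → posterior Gamma(6, 14/5)
obs 2: x=1 → posterior Gamma(7, 19/5)
obs 3: x=5 → posterior Gamma(12, 24/5)
obs 4: x=4 → posterior Gamma(16, 29/5)
obs 5: x=6 → posterior Gamma(22, 34/5)
obs 6: x=6 → posterior Gamma(28, 39/5)
obs 7: x=3 → posterior Gamma(31, 44/5)
obs 8: x=3 → posterior Gamma(34, 49/5)
obs 9: x=1 → posterior Gamma(35, 54/5)
obs 10: x=0 → posterior Gamma(35, 59/5)
obs 11: x=4 → posterior Gamma(39, 64/5)
obs 12: x=1 → posterior Gamma(40, 69/5)
obs 13: x=2 → posterior Gamma(42, 74/5)
obs 14: x=0 → posterior Gamma(42, 79/5)

2965575519235896566581663403129627668396999476995917191877569868045220091689443799125/13976867285818563523211224826389895543748748649538132717113164073733684514924378718208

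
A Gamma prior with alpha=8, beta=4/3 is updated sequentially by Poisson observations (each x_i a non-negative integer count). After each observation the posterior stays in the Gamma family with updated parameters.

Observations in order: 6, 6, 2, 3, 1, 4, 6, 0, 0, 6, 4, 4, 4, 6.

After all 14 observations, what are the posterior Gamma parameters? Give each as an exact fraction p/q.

obs 1: x=6 → posterior Gamma(14, 7/3)
obs 2: x=6 → posterior Gamma(20, 10/3)
obs 3: x=2 → posterior Gamma(22, 13/3)
obs 4: x=3 → posterior Gamma(25, 16/3)
obs 5: x=1 → posterior Gamma(26, 19/3)
obs 6: x=4 → posterior Gamma(30, 22/3)
obs 7: x=6 → posterior Gamma(36, 25/3)
obs 8: x=0 → posterior Gamma(36, 28/3)
obs 9: x=0 → posterior Gamma(36, 31/3)
obs 10: x=6 → posterior Gamma(42, 34/3)
obs 11: x=4 → posterior Gamma(46, 37/3)
obs 12: x=4 → posterior Gamma(50, 40/3)
obs 13: x=4 → posterior Gamma(54, 43/3)
obs 14: x=6 → posterior Gamma(60, 46/3)

alpha=60, beta=46/3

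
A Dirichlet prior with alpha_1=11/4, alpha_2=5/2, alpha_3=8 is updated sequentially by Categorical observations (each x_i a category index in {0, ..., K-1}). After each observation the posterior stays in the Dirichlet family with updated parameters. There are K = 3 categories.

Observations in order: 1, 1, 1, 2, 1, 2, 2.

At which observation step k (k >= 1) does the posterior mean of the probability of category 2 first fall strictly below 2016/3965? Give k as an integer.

obs 1: x=1 → posterior Dirichlet(11/4, 7/2, 8)
obs 2: x=1 → posterior Dirichlet(11/4, 9/2, 8)
obs 3: x=1 → posterior Dirichlet(11/4, 11/2, 8)
obs 4: x=2 → posterior Dirichlet(11/4, 11/2, 9)
obs 5: x=1 → posterior Dirichlet(11/4, 13/2, 9)
obs 6: x=2 → posterior Dirichlet(11/4, 13/2, 10)
obs 7: x=2 → posterior Dirichlet(11/4, 13/2, 11)

k = 3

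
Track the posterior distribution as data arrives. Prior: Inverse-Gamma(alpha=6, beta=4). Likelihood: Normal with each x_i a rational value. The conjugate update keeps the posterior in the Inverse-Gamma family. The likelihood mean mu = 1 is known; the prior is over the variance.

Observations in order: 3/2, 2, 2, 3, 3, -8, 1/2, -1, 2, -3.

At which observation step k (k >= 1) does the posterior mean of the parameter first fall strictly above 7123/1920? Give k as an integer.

obs 1: x=3/2 → posterior Inverse-Gamma(13/2, 33/8)
obs 2: x=2 → posterior Inverse-Gamma(7, 37/8)
obs 3: x=2 → posterior Inverse-Gamma(15/2, 41/8)
obs 4: x=3 → posterior Inverse-Gamma(8, 57/8)
obs 5: x=3 → posterior Inverse-Gamma(17/2, 73/8)
obs 6: x=-8 → posterior Inverse-Gamma(9, 397/8)
obs 7: x=1/2 → posterior Inverse-Gamma(19/2, 199/4)
obs 8: x=-1 → posterior Inverse-Gamma(10, 207/4)
obs 9: x=2 → posterior Inverse-Gamma(21/2, 209/4)
obs 10: x=-3 → posterior Inverse-Gamma(11, 241/4)

k = 6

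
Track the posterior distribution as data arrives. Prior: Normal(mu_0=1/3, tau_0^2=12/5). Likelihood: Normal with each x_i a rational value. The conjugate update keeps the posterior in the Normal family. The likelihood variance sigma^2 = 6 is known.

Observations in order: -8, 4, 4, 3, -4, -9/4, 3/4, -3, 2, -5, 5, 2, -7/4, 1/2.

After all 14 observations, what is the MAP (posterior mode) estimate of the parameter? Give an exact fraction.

-23/198

obs 1: x=-8 → posterior Normal(-43/21, 12/7)
obs 2: x=4 → posterior Normal(-19/27, 4/3)
obs 3: x=4 → posterior Normal(5/33, 12/11)
obs 4: x=3 → posterior Normal(23/39, 12/13)
obs 5: x=-4 → posterior Normal(-1/45, 4/5)
obs 6: x=-9/4 → posterior Normal(-29/102, 12/17)
obs 7: x=3/4 → posterior Normal(-10/57, 12/19)
obs 8: x=-3 → posterior Normal(-4/9, 4/7)
obs 9: x=2 → posterior Normal(-16/69, 12/23)
obs 10: x=-5 → posterior Normal(-46/75, 12/25)
obs 11: x=5 → posterior Normal(-16/81, 4/9)
obs 12: x=2 → posterior Normal(-4/87, 12/29)
obs 13: x=-7/4 → posterior Normal(-29/186, 12/31)
obs 14: x=1/2 → posterior Normal(-23/198, 4/11)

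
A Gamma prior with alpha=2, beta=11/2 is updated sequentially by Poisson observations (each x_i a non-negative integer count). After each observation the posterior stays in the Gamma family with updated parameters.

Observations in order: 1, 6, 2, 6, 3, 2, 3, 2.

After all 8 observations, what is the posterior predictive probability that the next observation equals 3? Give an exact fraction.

446973900148982072107835627664103091945424/2567686153161211134561828214731016126483469

obs 1: x=1 → posterior Gamma(3, 13/2)
obs 2: x=6 → posterior Gamma(9, 15/2)
obs 3: x=2 → posterior Gamma(11, 17/2)
obs 4: x=6 → posterior Gamma(17, 19/2)
obs 5: x=3 → posterior Gamma(20, 21/2)
obs 6: x=2 → posterior Gamma(22, 23/2)
obs 7: x=3 → posterior Gamma(25, 25/2)
obs 8: x=2 → posterior Gamma(27, 27/2)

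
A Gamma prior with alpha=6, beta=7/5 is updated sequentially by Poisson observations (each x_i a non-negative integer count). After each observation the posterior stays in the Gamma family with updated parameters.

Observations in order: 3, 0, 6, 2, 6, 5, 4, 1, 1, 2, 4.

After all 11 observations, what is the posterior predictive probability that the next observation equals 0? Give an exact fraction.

496212362459367066914366580195701544604991251555593230875525121862270976/11040585568500089406404363834296492635119570897676624567608785151541319201

obs 1: x=3 → posterior Gamma(9, 12/5)
obs 2: x=0 → posterior Gamma(9, 17/5)
obs 3: x=6 → posterior Gamma(15, 22/5)
obs 4: x=2 → posterior Gamma(17, 27/5)
obs 5: x=6 → posterior Gamma(23, 32/5)
obs 6: x=5 → posterior Gamma(28, 37/5)
obs 7: x=4 → posterior Gamma(32, 42/5)
obs 8: x=1 → posterior Gamma(33, 47/5)
obs 9: x=1 → posterior Gamma(34, 52/5)
obs 10: x=2 → posterior Gamma(36, 57/5)
obs 11: x=4 → posterior Gamma(40, 62/5)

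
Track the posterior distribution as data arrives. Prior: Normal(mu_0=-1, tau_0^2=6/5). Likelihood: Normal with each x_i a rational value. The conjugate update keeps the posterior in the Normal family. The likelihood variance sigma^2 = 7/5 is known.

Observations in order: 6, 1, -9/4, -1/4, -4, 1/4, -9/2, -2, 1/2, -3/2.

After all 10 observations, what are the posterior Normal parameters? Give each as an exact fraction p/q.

obs 1: x=6 → posterior Normal(29/13, 42/65)
obs 2: x=1 → posterior Normal(35/19, 42/95)
obs 3: x=-9/4 → posterior Normal(43/50, 42/125)
obs 4: x=-1/4 → posterior Normal(20/31, 42/155)
obs 5: x=-4 → posterior Normal(-4/37, 42/185)
obs 6: x=1/4 → posterior Normal(-5/86, 42/215)
obs 7: x=-9/2 → posterior Normal(-59/98, 6/35)
obs 8: x=-2 → posterior Normal(-83/110, 42/275)
obs 9: x=1/2 → posterior Normal(-77/122, 42/305)
obs 10: x=-3/2 → posterior Normal(-95/134, 42/335)

mu_0=-95/134, tau_0^2=42/335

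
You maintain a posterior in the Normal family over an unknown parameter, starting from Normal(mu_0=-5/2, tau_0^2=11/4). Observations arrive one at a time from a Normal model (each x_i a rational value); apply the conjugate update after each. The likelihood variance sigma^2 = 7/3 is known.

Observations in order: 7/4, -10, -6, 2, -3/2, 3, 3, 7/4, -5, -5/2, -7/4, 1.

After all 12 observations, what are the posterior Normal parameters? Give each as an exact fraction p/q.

obs 1: x=7/4 → posterior Normal(-49/244, 77/61)
obs 2: x=-10 → posterior Normal(-1369/376, 77/94)
obs 3: x=-6 → posterior Normal(-2161/508, 77/127)
obs 4: x=2 → posterior Normal(-1897/640, 77/160)
obs 5: x=-3/2 → posterior Normal(-2095/772, 77/193)
obs 6: x=3 → posterior Normal(-1699/904, 77/226)
obs 7: x=3 → posterior Normal(-1303/1036, 11/37)
obs 8: x=7/4 → posterior Normal(-67/73, 77/292)
obs 9: x=-5 → posterior Normal(-433/325, 77/325)
obs 10: x=-5/2 → posterior Normal(-1031/716, 77/358)
obs 11: x=-7/4 → posterior Normal(-2293/1564, 77/391)
obs 12: x=1 → posterior Normal(-2161/1696, 77/424)

mu_0=-2161/1696, tau_0^2=77/424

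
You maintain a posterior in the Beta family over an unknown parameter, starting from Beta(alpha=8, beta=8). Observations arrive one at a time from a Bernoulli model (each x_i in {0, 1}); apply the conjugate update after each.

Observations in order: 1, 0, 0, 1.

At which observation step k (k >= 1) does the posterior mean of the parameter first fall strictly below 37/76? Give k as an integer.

obs 1: x=1 → posterior Beta(9, 8)
obs 2: x=0 → posterior Beta(9, 9)
obs 3: x=0 → posterior Beta(9, 10)
obs 4: x=1 → posterior Beta(10, 10)

k = 3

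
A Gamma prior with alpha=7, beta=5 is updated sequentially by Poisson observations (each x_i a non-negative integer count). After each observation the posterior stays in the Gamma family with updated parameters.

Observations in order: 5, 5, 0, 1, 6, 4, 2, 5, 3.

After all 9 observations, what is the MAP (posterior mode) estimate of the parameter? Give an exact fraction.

37/14

obs 1: x=5 → posterior Gamma(12, 6)
obs 2: x=5 → posterior Gamma(17, 7)
obs 3: x=0 → posterior Gamma(17, 8)
obs 4: x=1 → posterior Gamma(18, 9)
obs 5: x=6 → posterior Gamma(24, 10)
obs 6: x=4 → posterior Gamma(28, 11)
obs 7: x=2 → posterior Gamma(30, 12)
obs 8: x=5 → posterior Gamma(35, 13)
obs 9: x=3 → posterior Gamma(38, 14)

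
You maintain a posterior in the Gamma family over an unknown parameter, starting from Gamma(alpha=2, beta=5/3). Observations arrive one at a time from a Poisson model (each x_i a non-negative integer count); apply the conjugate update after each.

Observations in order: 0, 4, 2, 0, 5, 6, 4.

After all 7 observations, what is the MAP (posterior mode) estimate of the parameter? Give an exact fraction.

obs 1: x=0 → posterior Gamma(2, 8/3)
obs 2: x=4 → posterior Gamma(6, 11/3)
obs 3: x=2 → posterior Gamma(8, 14/3)
obs 4: x=0 → posterior Gamma(8, 17/3)
obs 5: x=5 → posterior Gamma(13, 20/3)
obs 6: x=6 → posterior Gamma(19, 23/3)
obs 7: x=4 → posterior Gamma(23, 26/3)

33/13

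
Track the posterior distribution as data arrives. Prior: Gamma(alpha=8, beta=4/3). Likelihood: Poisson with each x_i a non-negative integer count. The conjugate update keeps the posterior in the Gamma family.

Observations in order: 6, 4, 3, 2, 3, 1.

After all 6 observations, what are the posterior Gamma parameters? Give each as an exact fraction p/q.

alpha=27, beta=22/3

obs 1: x=6 → posterior Gamma(14, 7/3)
obs 2: x=4 → posterior Gamma(18, 10/3)
obs 3: x=3 → posterior Gamma(21, 13/3)
obs 4: x=2 → posterior Gamma(23, 16/3)
obs 5: x=3 → posterior Gamma(26, 19/3)
obs 6: x=1 → posterior Gamma(27, 22/3)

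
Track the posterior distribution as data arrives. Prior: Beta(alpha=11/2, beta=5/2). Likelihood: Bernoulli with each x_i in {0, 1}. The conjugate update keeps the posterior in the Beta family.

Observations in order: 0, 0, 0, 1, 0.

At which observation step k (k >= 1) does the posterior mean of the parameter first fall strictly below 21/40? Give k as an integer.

k = 3

obs 1: x=0 → posterior Beta(11/2, 7/2)
obs 2: x=0 → posterior Beta(11/2, 9/2)
obs 3: x=0 → posterior Beta(11/2, 11/2)
obs 4: x=1 → posterior Beta(13/2, 11/2)
obs 5: x=0 → posterior Beta(13/2, 13/2)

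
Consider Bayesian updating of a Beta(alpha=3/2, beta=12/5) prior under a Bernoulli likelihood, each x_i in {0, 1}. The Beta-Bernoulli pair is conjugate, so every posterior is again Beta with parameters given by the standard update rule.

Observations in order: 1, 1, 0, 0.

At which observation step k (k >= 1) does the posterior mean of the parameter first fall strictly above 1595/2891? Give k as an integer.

k = 2

obs 1: x=1 → posterior Beta(5/2, 12/5)
obs 2: x=1 → posterior Beta(7/2, 12/5)
obs 3: x=0 → posterior Beta(7/2, 17/5)
obs 4: x=0 → posterior Beta(7/2, 22/5)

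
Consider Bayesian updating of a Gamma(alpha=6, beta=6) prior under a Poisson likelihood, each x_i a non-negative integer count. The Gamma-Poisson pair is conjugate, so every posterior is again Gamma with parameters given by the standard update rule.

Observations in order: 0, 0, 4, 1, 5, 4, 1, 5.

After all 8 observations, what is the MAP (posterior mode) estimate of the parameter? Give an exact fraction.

obs 1: x=0 → posterior Gamma(6, 7)
obs 2: x=0 → posterior Gamma(6, 8)
obs 3: x=4 → posterior Gamma(10, 9)
obs 4: x=1 → posterior Gamma(11, 10)
obs 5: x=5 → posterior Gamma(16, 11)
obs 6: x=4 → posterior Gamma(20, 12)
obs 7: x=1 → posterior Gamma(21, 13)
obs 8: x=5 → posterior Gamma(26, 14)

25/14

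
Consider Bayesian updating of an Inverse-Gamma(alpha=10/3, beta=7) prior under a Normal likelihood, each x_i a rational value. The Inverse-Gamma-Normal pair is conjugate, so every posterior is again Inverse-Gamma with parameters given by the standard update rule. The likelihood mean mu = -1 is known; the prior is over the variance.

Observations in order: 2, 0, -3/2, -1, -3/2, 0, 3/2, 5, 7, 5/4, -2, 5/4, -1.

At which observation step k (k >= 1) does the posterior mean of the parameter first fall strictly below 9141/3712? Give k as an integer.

k = 6

obs 1: x=2 → posterior Inverse-Gamma(23/6, 23/2)
obs 2: x=0 → posterior Inverse-Gamma(13/3, 12)
obs 3: x=-3/2 → posterior Inverse-Gamma(29/6, 97/8)
obs 4: x=-1 → posterior Inverse-Gamma(16/3, 97/8)
obs 5: x=-3/2 → posterior Inverse-Gamma(35/6, 49/4)
obs 6: x=0 → posterior Inverse-Gamma(19/3, 51/4)
obs 7: x=3/2 → posterior Inverse-Gamma(41/6, 127/8)
obs 8: x=5 → posterior Inverse-Gamma(22/3, 271/8)
obs 9: x=7 → posterior Inverse-Gamma(47/6, 527/8)
obs 10: x=5/4 → posterior Inverse-Gamma(25/3, 2189/32)
obs 11: x=-2 → posterior Inverse-Gamma(53/6, 2205/32)
obs 12: x=5/4 → posterior Inverse-Gamma(28/3, 1143/16)
obs 13: x=-1 → posterior Inverse-Gamma(59/6, 1143/16)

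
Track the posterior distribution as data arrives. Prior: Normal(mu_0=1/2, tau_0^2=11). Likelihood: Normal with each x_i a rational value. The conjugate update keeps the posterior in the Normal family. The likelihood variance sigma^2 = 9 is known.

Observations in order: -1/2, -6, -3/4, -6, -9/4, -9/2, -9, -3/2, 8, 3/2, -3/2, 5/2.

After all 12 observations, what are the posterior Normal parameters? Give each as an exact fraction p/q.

obs 1: x=-1/2 → posterior Normal(-1/20, 99/20)
obs 2: x=-6 → posterior Normal(-67/31, 99/31)
obs 3: x=-3/4 → posterior Normal(-43/24, 33/14)
obs 4: x=-6 → posterior Normal(-565/212, 99/53)
obs 5: x=-9/4 → posterior Normal(-83/32, 99/64)
obs 6: x=-9/2 → posterior Normal(-431/150, 33/25)
obs 7: x=-9 → posterior Normal(-629/172, 99/86)
obs 8: x=-3/2 → posterior Normal(-331/97, 99/97)
obs 9: x=8 → posterior Normal(-9/4, 11/12)
obs 10: x=3/2 → posterior Normal(-453/238, 99/119)
obs 11: x=-3/2 → posterior Normal(-243/130, 99/130)
obs 12: x=5/2 → posterior Normal(-431/282, 33/47)

mu_0=-431/282, tau_0^2=33/47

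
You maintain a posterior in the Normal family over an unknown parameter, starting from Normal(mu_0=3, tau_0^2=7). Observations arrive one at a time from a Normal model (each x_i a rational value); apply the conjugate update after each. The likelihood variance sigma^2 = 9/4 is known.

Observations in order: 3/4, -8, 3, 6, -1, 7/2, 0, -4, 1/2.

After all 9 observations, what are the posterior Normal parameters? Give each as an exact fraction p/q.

mu_0=16/87, tau_0^2=7/29

obs 1: x=3/4 → posterior Normal(48/37, 63/37)
obs 2: x=-8 → posterior Normal(-176/65, 63/65)
obs 3: x=3 → posterior Normal(-92/93, 21/31)
obs 4: x=6 → posterior Normal(76/121, 63/121)
obs 5: x=-1 → posterior Normal(48/149, 63/149)
obs 6: x=7/2 → posterior Normal(146/177, 21/59)
obs 7: x=0 → posterior Normal(146/205, 63/205)
obs 8: x=-4 → posterior Normal(34/233, 63/233)
obs 9: x=1/2 → posterior Normal(16/87, 7/29)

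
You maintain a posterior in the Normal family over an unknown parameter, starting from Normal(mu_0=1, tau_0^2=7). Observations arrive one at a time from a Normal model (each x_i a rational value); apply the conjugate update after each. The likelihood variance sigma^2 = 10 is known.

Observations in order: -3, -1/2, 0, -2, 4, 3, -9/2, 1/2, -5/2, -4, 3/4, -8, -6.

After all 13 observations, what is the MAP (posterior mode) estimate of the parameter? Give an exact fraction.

obs 1: x=-3 → posterior Normal(-11/17, 70/17)
obs 2: x=-1/2 → posterior Normal(-29/48, 35/12)
obs 3: x=0 → posterior Normal(-29/62, 70/31)
obs 4: x=-2 → posterior Normal(-3/4, 35/19)
obs 5: x=4 → posterior Normal(-1/90, 14/9)
obs 6: x=3 → posterior Normal(41/104, 35/26)
obs 7: x=-9/2 → posterior Normal(-11/59, 70/59)
obs 8: x=1/2 → posterior Normal(-5/44, 35/33)
obs 9: x=-5/2 → posterior Normal(-25/73, 70/73)
obs 10: x=-4 → posterior Normal(-53/80, 7/8)
obs 11: x=3/4 → posterior Normal(-191/348, 70/87)
obs 12: x=-8 → posterior Normal(-415/376, 35/47)
obs 13: x=-6 → posterior Normal(-583/404, 70/101)

-583/404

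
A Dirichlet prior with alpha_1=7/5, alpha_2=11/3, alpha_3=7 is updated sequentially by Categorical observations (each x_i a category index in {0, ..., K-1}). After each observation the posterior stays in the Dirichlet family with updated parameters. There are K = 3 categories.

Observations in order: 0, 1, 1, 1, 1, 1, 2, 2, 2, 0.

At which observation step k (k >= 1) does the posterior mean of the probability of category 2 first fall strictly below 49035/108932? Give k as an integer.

obs 1: x=0 → posterior Dirichlet(12/5, 11/3, 7)
obs 2: x=1 → posterior Dirichlet(12/5, 14/3, 7)
obs 3: x=1 → posterior Dirichlet(12/5, 17/3, 7)
obs 4: x=1 → posterior Dirichlet(12/5, 20/3, 7)
obs 5: x=1 → posterior Dirichlet(12/5, 23/3, 7)
obs 6: x=1 → posterior Dirichlet(12/5, 26/3, 7)
obs 7: x=2 → posterior Dirichlet(12/5, 26/3, 8)
obs 8: x=2 → posterior Dirichlet(12/5, 26/3, 9)
obs 9: x=2 → posterior Dirichlet(12/5, 26/3, 10)
obs 10: x=0 → posterior Dirichlet(17/5, 26/3, 10)

k = 4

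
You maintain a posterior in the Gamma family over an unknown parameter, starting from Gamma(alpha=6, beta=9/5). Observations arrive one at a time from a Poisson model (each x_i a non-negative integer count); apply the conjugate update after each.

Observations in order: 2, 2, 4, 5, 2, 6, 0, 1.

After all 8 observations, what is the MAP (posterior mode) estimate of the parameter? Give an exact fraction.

obs 1: x=2 → posterior Gamma(8, 14/5)
obs 2: x=2 → posterior Gamma(10, 19/5)
obs 3: x=4 → posterior Gamma(14, 24/5)
obs 4: x=5 → posterior Gamma(19, 29/5)
obs 5: x=2 → posterior Gamma(21, 34/5)
obs 6: x=6 → posterior Gamma(27, 39/5)
obs 7: x=0 → posterior Gamma(27, 44/5)
obs 8: x=1 → posterior Gamma(28, 49/5)

135/49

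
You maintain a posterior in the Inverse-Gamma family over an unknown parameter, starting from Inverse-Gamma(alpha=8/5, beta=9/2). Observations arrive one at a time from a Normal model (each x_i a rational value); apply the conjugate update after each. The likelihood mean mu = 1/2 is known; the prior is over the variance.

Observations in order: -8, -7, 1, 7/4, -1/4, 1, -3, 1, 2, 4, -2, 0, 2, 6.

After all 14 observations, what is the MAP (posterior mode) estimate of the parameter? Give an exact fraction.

8245/768

obs 1: x=-8 → posterior Inverse-Gamma(21/10, 325/8)
obs 2: x=-7 → posterior Inverse-Gamma(13/5, 275/4)
obs 3: x=1 → posterior Inverse-Gamma(31/10, 551/8)
obs 4: x=7/4 → posterior Inverse-Gamma(18/5, 2229/32)
obs 5: x=-1/4 → posterior Inverse-Gamma(41/10, 1119/16)
obs 6: x=1 → posterior Inverse-Gamma(23/5, 1121/16)
obs 7: x=-3 → posterior Inverse-Gamma(51/10, 1219/16)
obs 8: x=1 → posterior Inverse-Gamma(28/5, 1221/16)
obs 9: x=2 → posterior Inverse-Gamma(61/10, 1239/16)
obs 10: x=4 → posterior Inverse-Gamma(33/5, 1337/16)
obs 11: x=-2 → posterior Inverse-Gamma(71/10, 1387/16)
obs 12: x=0 → posterior Inverse-Gamma(38/5, 1389/16)
obs 13: x=2 → posterior Inverse-Gamma(81/10, 1407/16)
obs 14: x=6 → posterior Inverse-Gamma(43/5, 1649/16)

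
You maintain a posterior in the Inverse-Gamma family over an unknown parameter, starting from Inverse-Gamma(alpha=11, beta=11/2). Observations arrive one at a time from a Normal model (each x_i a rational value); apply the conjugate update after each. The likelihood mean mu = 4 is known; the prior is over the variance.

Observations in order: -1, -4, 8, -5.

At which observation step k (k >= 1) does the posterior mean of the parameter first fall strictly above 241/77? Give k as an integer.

k = 2

obs 1: x=-1 → posterior Inverse-Gamma(23/2, 18)
obs 2: x=-4 → posterior Inverse-Gamma(12, 50)
obs 3: x=8 → posterior Inverse-Gamma(25/2, 58)
obs 4: x=-5 → posterior Inverse-Gamma(13, 197/2)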